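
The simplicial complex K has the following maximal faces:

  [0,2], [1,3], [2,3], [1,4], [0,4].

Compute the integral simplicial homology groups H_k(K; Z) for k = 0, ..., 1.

H_0 ≅ Z,  H_1 ≅ Z.

We work with the vertex ordering 0 < 1 < 2 < 3 < 4. The simplices of K, each written with vertices in increasing order, are:

  0-simplices (5): [0], [1], [2], [3], [4]
  1-simplices (5): [0,2], [0,4], [1,3], [1,4], [2,3]

giving chain groups C_0 ≅ Z^5, C_1 ≅ Z^5.

Boundary ∂_1: C_1 → C_0 sends each edge [p,q] (with p < q) to q − p. For instance
  ∂[2,3] = [3] − [2].
This gives a 5×5 integer matrix of rank 4; reducing to Smith normal form yields diagonal entries (1,1,1,1).

Now H_k = ker ∂_k / im ∂_{k+1}, so:

  H_0: rank C_0 − rank ∂_1 = 5 − 4 = 1, and the invariant factors of ∂_1 are all 1, so H_0 = Z.
  H_1: rank ker ∂_1 − rank ∂_2 = (5 − 4) − 0 = 1, and there is no ∂_2, so H_1 = Z.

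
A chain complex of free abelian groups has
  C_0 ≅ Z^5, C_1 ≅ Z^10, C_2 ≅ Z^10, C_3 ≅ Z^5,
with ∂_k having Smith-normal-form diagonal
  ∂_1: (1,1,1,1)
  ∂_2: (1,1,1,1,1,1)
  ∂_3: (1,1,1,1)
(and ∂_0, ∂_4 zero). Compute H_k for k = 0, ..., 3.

H_0 = Z,  H_1 = 0,  H_2 = 0,  H_3 = Z.

H_0: b_0 = 5 − 0 − 4 = 1; torsion from ∂_1 factors > 1: none. So H_0 = Z.
H_1: b_1 = 10 − 4 − 6 = 0; torsion from ∂_2 factors > 1: none. So H_1 = 0.
H_2: b_2 = 10 − 6 − 4 = 0; torsion from ∂_3 factors > 1: none. So H_2 = 0.
H_3: b_3 = 5 − 4 − 0 = 1; torsion from ∂_4 factors > 1: none. So H_3 = Z.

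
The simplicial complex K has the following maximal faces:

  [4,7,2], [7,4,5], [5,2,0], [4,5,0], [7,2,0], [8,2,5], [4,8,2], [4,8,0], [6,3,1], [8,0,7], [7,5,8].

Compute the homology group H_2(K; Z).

Order the vertices as 0 < 1 < 2 < 3 < 4 < 5 < 6 < 7 < 8. Listing each simplex with vertices in this order, K has dimension 2 with simplices:

  0-simplices (9): [0], [1], [2], [3], [4], [5], [6], [7], [8]
  1-simplices (18): [0,2], [0,4], [0,5], [0,7], [0,8], [1,3], [1,6], [2,4], [2,5], [2,7], [2,8], [3,6], [4,5], [4,7], [4,8], [5,7], [5,8], [7,8]
  2-simplices (11): [0,2,5], [0,2,7], [0,4,5], [0,4,8], [0,7,8], [1,3,6], [2,4,7], [2,4,8], [2,5,8], [4,5,7], [5,7,8]

giving chain groups C_0 ≅ Z^9, C_1 ≅ Z^18, C_2 ≅ Z^11.

∂_1: C_1 → C_0 maps an edge to its endpoints' difference, ∂[p,q] = q − p. For instance
  ∂[0,8] = [8] − [0].
The resulting 9×18 matrix has rank 7, and its Smith normal form has invariant factors (1,1,1,1,1,1,1).

The boundary map ∂_2: C_2 → C_1 acts by ∂[p,q,r] = [q,r] − [p,r] + [p,q]. For instance
  ∂[5,7,8] = [7,8] − [5,8] + [5,7],
  ∂[0,4,5] = [4,5] − [0,5] + [0,4].
The 18×11 boundary matrix has rank 11 and Smith normal form diag(1,1,1,1,1,1,1,1,1,1,2).

Reading off H_k = ker ∂_k / im ∂_{k+1}:

  H_2: rank ker ∂_2 − rank ∂_3 = (11 − 11) − 0 = 0, and there is no ∂_3, so H_2 ≅ 0.

(K is a triangulation of the disjoint union of the real projective plane RP^2 and the 2-simplex.)

H_2 ≅ 0.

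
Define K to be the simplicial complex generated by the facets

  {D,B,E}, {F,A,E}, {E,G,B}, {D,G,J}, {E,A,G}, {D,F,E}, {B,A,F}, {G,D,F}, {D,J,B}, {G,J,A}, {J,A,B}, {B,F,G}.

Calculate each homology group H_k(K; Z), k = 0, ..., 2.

H_0 = Z,  H_1 = Z/2Z,  H_2 = 0.

Fix the vertex order A < B < D < E < F < G < J and write every simplex with vertices in increasing order. Then dim K = 2 and the simplices of K are:

  0-simplices (7): A, B, D, E, F, G, J
  1-simplices (18): AB, AE, AF, AG, AJ, BD, BE, BF, BG, BJ, DE, DF, DG, DJ, EF, EG, FG, GJ
  2-simplices (12): ABF, ABJ, AEF, AEG, AGJ, BDE, BDJ, BEG, BFG, DEF, DFG, DGJ

Hence C_0 ≅ Z^7, C_1 ≅ Z^18, C_2 ≅ Z^12.

∂_1: C_1 → C_0 sends each edge [p,q] (with p < q) to q − p. For instance
  ∂DF = F − D.
The 7×18 boundary matrix has rank 6 and Smith normal form diag(1,1,1,1,1,1).

The boundary map ∂_2: C_2 → C_1 maps a triangle to the signed sum of its edges. For instance
  ∂AEG = EG − AG + AE,
  ∂ABF = BF − AF + AB.
The resulting 18×12 matrix has rank 12, and its Smith normal form has invariant factors (1,1,1,1,1,1,1,1,1,1,1,2).

Reading off H_k = ker ∂_k / im ∂_{k+1}:

  H_0: rank C_0 − rank ∂_1 = 7 − 6 = 1, and the invariant factors of ∂_1 are all 1, so H_0 ≅ Z.
  H_1: rank ker ∂_1 − rank ∂_2 = (18 − 6) − 12 = 0, and ∂_2 has invariant factor 2 > 1, so H_1 ≅ Z/2Z.
  H_2: rank ker ∂_2 − rank ∂_3 = (12 − 12) − 0 = 0, and there is no ∂_3, so H_2 ≅ 0.

(K is a triangulation of the real projective plane RP^2.)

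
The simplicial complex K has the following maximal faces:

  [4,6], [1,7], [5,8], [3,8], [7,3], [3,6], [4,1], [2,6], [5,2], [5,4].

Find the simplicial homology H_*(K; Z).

H_0 = Z,  H_1 = Z^3.

K has 8 vertices, 10 edges.
rank ∂_0 = 0, rank ∂_1 = 7 ⇒ b_0 = 8 − 0 − 7 = 1; all invariant factors of ∂_1 are 1 so no torsion. So H_0 = Z.
rank ∂_1 = 7, rank ∂_2 = 0 ⇒ b_1 = 10 − 7 − 0 = 3. So H_1 = Z^3.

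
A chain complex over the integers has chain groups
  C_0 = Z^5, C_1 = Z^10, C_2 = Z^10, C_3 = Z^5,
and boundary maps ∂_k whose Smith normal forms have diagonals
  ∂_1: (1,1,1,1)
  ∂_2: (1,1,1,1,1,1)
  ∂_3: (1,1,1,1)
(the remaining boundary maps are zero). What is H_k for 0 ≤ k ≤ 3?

H_0 = Z,  H_1 = 0,  H_2 = 0,  H_3 = Z.

H_0: b_0 = 5 − 0 − 4 = 1; torsion from ∂_1 factors > 1: none. So H_0 = Z.
H_1: b_1 = 10 − 4 − 6 = 0; torsion from ∂_2 factors > 1: none. So H_1 = 0.
H_2: b_2 = 10 − 6 − 4 = 0; torsion from ∂_3 factors > 1: none. So H_2 = 0.
H_3: b_3 = 5 − 4 − 0 = 1; torsion from ∂_4 factors > 1: none. So H_3 = Z.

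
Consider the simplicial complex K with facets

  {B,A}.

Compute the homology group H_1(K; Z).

Fix the vertex order A < B and write every simplex with vertices in increasing order. Then dim K = 1 and the simplices of K are:

  0-simplices (2): A, B
  1-simplices (1): AB

giving chain groups C_0 ≅ Z^2, C_1 ≅ Z^1.

∂_1: C_1 → C_0 is given by ∂[p,q] = [q] − [p]. For instance
  ∂AB = B − A.
The resulting 2×1 matrix has rank 1, and its Smith normal form has invariant factors (1).

Computing H_k = (kernel of ∂_k) / (image of ∂_{k+1}):

  H_1: rank ker ∂_1 − rank ∂_2 = (1 − 1) − 0 = 0, and there is no ∂_2, so H_1 = 0.

H_1 = 0.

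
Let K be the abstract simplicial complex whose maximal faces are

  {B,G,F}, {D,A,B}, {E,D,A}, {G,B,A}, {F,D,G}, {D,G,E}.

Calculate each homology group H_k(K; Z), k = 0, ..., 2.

H_0 = Z,  H_1 = Z,  H_2 = 0.

We work with the vertex ordering A < B < D < E < F < G. The simplices of K, each written with vertices in increasing order, are:

  0-simplices (6): A, B, D, E, F, G
  1-simplices (12): AB, AD, AE, AG, BD, BF, BG, DE, DF, DG, EG, FG
  2-simplices (6): ABD, ABG, ADE, BFG, DEG, DFG

giving chain groups C_0 ≅ Z^6, C_1 ≅ Z^12, C_2 ≅ Z^6.

The boundary map ∂_1: C_1 → C_0 sends each edge [p,q] (with p < q) to q − p. For instance
  ∂DE = E − D.
The 6×12 boundary matrix has rank 5 and Smith normal form diag(1,1,1,1,1).

The boundary map ∂_2: C_2 → C_1 sends each 2-simplex [p,q,r] to [q,r] − [p,r] + [p,q]. For instance
  ∂ABG = BG − AG + AB,
  ∂DFG = FG − DG + DF.
This gives a 12×6 integer matrix of rank 6; reducing to Smith normal form yields diagonal entries (1,1,1,1,1,1).

Now H_k = ker ∂_k / im ∂_{k+1}, so:

  H_0: rank C_0 − rank ∂_1 = 6 − 5 = 1, and the invariant factors of ∂_1 are all 1, so H_0 = Z.
  H_1: rank ker ∂_1 − rank ∂_2 = (12 − 5) − 6 = 1, and the invariant factors of ∂_2 are all 1, so H_1 = Z.
  H_2: rank ker ∂_2 − rank ∂_3 = (6 − 6) − 0 = 0, and there is no ∂_3, so H_2 = 0.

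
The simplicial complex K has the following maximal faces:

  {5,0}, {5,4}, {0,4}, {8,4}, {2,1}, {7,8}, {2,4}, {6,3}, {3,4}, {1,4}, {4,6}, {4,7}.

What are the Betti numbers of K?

b_0 = 1, b_1 = 4.

Order the vertices as 0 < 1 < 2 < 3 < 4 < 5 < 6 < 7 < 8. Listing each simplex with vertices in this order, K has dimension 1 with simplices:

  0-simplices (9): [0], [1], [2], [3], [4], [5], [6], [7], [8]
  1-simplices (12): [0,4], [0,5], [1,2], [1,4], [2,4], [3,4], [3,6], [4,5], [4,6], [4,7], [4,8], [7,8]

Hence C_0 ≅ Z^9, C_1 ≅ Z^12.

The boundary map ∂_1: C_1 → C_0 is given by ∂[p,q] = [q] − [p]. For instance
  ∂[3,4] = [4] − [3].
This gives a 9×12 integer matrix of rank 8; reducing to Smith normal form yields diagonal entries (1,1,1,1,1,1,1,1).

From H_k ≅ ker(∂_k) / im(∂_{k+1}) we obtain:

  H_0: rank C_0 − rank ∂_1 = 9 − 8 = 1, and the invariant factors of ∂_1 are all 1, so H_0 = Z.
  H_1: rank ker ∂_1 − rank ∂_2 = (12 − 8) − 0 = 4, and there is no ∂_2, so H_1 = Z^4.

(K is a triangulation of a wedge of 4 circles.)

Hence the Betti numbers are b_0 = 1, b_1 = 4.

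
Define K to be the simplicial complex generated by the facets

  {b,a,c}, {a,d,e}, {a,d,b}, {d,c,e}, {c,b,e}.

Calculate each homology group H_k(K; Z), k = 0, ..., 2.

H_0 ≅ Z,  H_1 ≅ Z,  H_2 = 0.

Order the vertices as a < b < c < d < e. Listing each simplex with vertices in this order, K has dimension 2 with simplices:

  0-simplices (5): a, b, c, d, e
  1-simplices (10): ab, ac, ad, ae, bc, bd, be, cd, ce, de
  2-simplices (5): abc, abd, ade, bce, cde

so the chain groups are C_0 ≅ Z^5, C_1 ≅ Z^10, C_2 ≅ Z^5.

The boundary map ∂_1: C_1 → C_0 sends each edge [p,q] (with p < q) to q − p. For instance
  ∂ad = d − a.
As a 5×10 matrix over Z this has rank 4, with invariant factors (1,1,1,1).

The boundary map ∂_2: C_2 → C_1 sends each 2-simplex [p,q,r] to [q,r] − [p,r] + [p,q]. For instance
  ∂ade = de − ae + ad,
  ∂cde = de − ce + cd.
As a 10×5 matrix over Z this has rank 5, with invariant factors (1,1,1,1,1).

From H_k ≅ ker(∂_k) / im(∂_{k+1}) we obtain:

  H_0: rank C_0 − rank ∂_1 = 5 − 4 = 1, and the invariant factors of ∂_1 are all 1, so H_0 ≅ Z.
  H_1: rank ker ∂_1 − rank ∂_2 = (10 − 4) − 5 = 1, and the invariant factors of ∂_2 are all 1, so H_1 ≅ Z.
  H_2: rank ker ∂_2 − rank ∂_3 = (5 − 5) − 0 = 0, and there is no ∂_3, so H_2 ≅ 0.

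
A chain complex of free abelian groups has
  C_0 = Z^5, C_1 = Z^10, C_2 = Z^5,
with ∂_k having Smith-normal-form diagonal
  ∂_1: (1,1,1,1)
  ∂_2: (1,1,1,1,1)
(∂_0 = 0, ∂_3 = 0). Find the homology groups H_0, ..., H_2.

H_0: b_0 = 5 − 0 − 4 = 1; torsion from ∂_1 factors > 1: none. So H_0 ≅ Z.
H_1: b_1 = 10 − 4 − 5 = 1; torsion from ∂_2 factors > 1: none. So H_1 ≅ Z.
H_2: b_2 = 5 − 5 − 0 = 0; torsion from ∂_3 factors > 1: none. So H_2 ≅ 0.

H_0 ≅ Z,  H_1 ≅ Z,  H_2 = 0.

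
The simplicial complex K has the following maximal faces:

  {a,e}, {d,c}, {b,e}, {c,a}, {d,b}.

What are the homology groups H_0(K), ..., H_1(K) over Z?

H_0 ≅ Z,  H_1 ≅ Z.

We work with the vertex ordering a < b < c < d < e. The simplices of K, each written with vertices in increasing order, are:

  0-simplices (5): a, b, c, d, e
  1-simplices (5): ac, ae, bd, be, cd

Hence C_0 ≅ Z^5, C_1 ≅ Z^5.

Boundary ∂_1: C_1 → C_0 sends each edge [p,q] (with p < q) to q − p. For instance
  ∂bd = d − b.
This gives a 5×5 integer matrix of rank 4; reducing to Smith normal form yields diagonal entries (1,1,1,1).

Now H_k = ker ∂_k / im ∂_{k+1}, so:

  H_0: rank C_0 − rank ∂_1 = 5 − 4 = 1, and the invariant factors of ∂_1 are all 1, so H_0 ≅ Z.
  H_1: rank ker ∂_1 − rank ∂_2 = (5 − 4) − 0 = 1, and there is no ∂_2, so H_1 ≅ Z.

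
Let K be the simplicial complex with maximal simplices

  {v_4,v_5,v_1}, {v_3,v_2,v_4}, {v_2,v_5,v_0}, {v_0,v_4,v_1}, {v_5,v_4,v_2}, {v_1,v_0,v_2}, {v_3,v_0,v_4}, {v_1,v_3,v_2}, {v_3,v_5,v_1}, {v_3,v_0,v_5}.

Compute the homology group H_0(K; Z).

Take the total order v_0 < v_1 < v_2 < v_3 < v_4 < v_5 on the vertex set. Then K (dimension 2) consists of the simplices:

  0-simplices (6): [v_0], [v_1], [v_2], [v_3], [v_4], [v_5]
  1-simplices (15): (15 of them)
  2-simplices (10): [v_0,v_1,v_2], [v_0,v_1,v_4], [v_0,v_2,v_5], [v_0,v_3,v_4], [v_0,v_3,v_5], [v_1,v_2,v_3], [v_1,v_3,v_5], [v_1,v_4,v_5], [v_2,v_3,v_4], [v_2,v_4,v_5]

giving chain groups C_0 ≅ Z^6, C_1 ≅ Z^15, C_2 ≅ Z^10.

∂_1: C_1 → C_0 is given by ∂[p,q] = [q] − [p]. For instance
  ∂[v_0,v_5] = [v_5] − [v_0].
The 6×15 boundary matrix has rank 5 and Smith normal form diag(1,1,1,1,1).

Boundary ∂_2: C_2 → C_1 sends each 2-simplex [p,q,r] to [q,r] − [p,r] + [p,q]. For instance
  ∂[v_1,v_4,v_5] = [v_4,v_5] − [v_1,v_5] + [v_1,v_4],
  ∂[v_2,v_4,v_5] = [v_4,v_5] − [v_2,v_5] + [v_2,v_4].
As a 15×10 matrix over Z this has rank 10, with invariant factors (1,1,1,1,1,1,1,1,1,2).

From H_k ≅ ker(∂_k) / im(∂_{k+1}) we obtain:

  H_0: rank C_0 − rank ∂_1 = 6 − 5 = 1, and the invariant factors of ∂_1 are all 1, so H_0 = Z.

(K is a triangulation of the real projective plane RP^2.)

H_0 = Z.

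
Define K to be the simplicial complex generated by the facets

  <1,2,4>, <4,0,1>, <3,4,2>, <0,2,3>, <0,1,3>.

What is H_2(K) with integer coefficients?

Take the total order 0 < 1 < 2 < 3 < 4 on the vertex set. Then K (dimension 2) consists of the simplices:

  0-simplices (5): [0], [1], [2], [3], [4]
  1-simplices (10): [0,1], [0,2], [0,3], [0,4], [1,2], [1,3], [1,4], [2,3], [2,4], [3,4]
  2-simplices (5): [0,1,3], [0,1,4], [0,2,3], [1,2,4], [2,3,4]

Hence C_0 ≅ Z^5, C_1 ≅ Z^10, C_2 ≅ Z^5.

Boundary ∂_1: C_1 → C_0 maps an edge to its endpoints' difference, ∂[p,q] = q − p. For instance
  ∂[1,2] = [2] − [1].
This gives a 5×10 integer matrix of rank 4; reducing to Smith normal form yields diagonal entries (1,1,1,1).

Boundary ∂_2: C_2 → C_1 maps a triangle to the signed sum of its edges. For instance
  ∂[2,3,4] = [3,4] − [2,4] + [2,3],
  ∂[1,2,4] = [2,4] − [1,4] + [1,2].
The 10×5 boundary matrix has rank 5 and Smith normal form diag(1,1,1,1,1).

Now H_k = ker ∂_k / im ∂_{k+1}, so:

  H_2: rank ker ∂_2 − rank ∂_3 = (5 − 5) − 0 = 0, and there is no ∂_3, so H_2 = 0.

(K is a triangulation of the Möbius band.)

H_2 ≅ 0.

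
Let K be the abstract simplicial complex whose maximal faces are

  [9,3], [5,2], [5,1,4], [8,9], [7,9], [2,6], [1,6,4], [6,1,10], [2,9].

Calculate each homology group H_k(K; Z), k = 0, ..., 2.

H_0 = Z,  H_1 = Z,  H_2 = 0.

We work with the vertex ordering 1 < 2 < 3 < 4 < 5 < 6 < 7 < 8 < 9 < 10. The simplices of K, each written with vertices in increasing order, are:

  0-simplices (10): [1], [2], [3], [4], [5], [6], [7], [8], [9], [10]
  1-simplices (13): [1,4], [1,5], [1,6], [1,10], [2,5], [2,6], [2,9], [3,9], [4,5], [4,6], [6,10], [7,9], [8,9]
  2-simplices (3): [1,4,5], [1,4,6], [1,6,10]

giving chain groups C_0 ≅ Z^10, C_1 ≅ Z^13, C_2 ≅ Z^3.

∂_1: C_1 → C_0 maps an edge to its endpoints' difference, ∂[p,q] = q − p. For instance
  ∂[4,5] = [5] − [4].
The 10×13 boundary matrix has rank 9 and Smith normal form diag(1,1,1,1,1,1,1,1,1).

Boundary ∂_2: C_2 → C_1 sends each 2-simplex [p,q,r] to [q,r] − [p,r] + [p,q]. For instance
  ∂[1,4,6] = [4,6] − [1,6] + [1,4],
  ∂[1,4,5] = [4,5] − [1,5] + [1,4].
This gives a 13×3 integer matrix of rank 3; reducing to Smith normal form yields diagonal entries (1,1,1).

Reading off H_k = ker ∂_k / im ∂_{k+1}:

  H_0: rank C_0 − rank ∂_1 = 10 − 9 = 1, and the invariant factors of ∂_1 are all 1, so H_0 ≅ Z.
  H_1: rank ker ∂_1 − rank ∂_2 = (13 − 9) − 3 = 1, and the invariant factors of ∂_2 are all 1, so H_1 ≅ Z.
  H_2: rank ker ∂_2 − rank ∂_3 = (3 − 3) − 0 = 0, and there is no ∂_3, so H_2 ≅ 0.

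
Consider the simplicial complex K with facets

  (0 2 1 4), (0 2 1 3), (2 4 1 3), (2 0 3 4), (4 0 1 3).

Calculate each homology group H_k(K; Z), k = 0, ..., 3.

We work with the vertex ordering 0 < 1 < 2 < 3 < 4. The simplices of K, each written with vertices in increasing order, are:

  0-simplices (5): [0], [1], [2], [3], [4]
  1-simplices (10): [0,1], [0,2], [0,3], [0,4], [1,2], [1,3], [1,4], [2,3], [2,4], [3,4]
  2-simplices (10): [0,1,2], [0,1,3], [0,1,4], [0,2,3], [0,2,4], [0,3,4], [1,2,3], [1,2,4], [1,3,4], [2,3,4]
  3-simplices (5): [0,1,2,3], [0,1,2,4], [0,1,3,4], [0,2,3,4], [1,2,3,4]

giving chain groups C_0 ≅ Z^5, C_1 ≅ Z^10, C_2 ≅ Z^10, C_3 ≅ Z^5.

The boundary map ∂_1: C_1 → C_0 is given by ∂[p,q] = [q] − [p]. For instance
  ∂[2,3] = [3] − [2].
As a 5×10 matrix over Z this has rank 4, with invariant factors (1,1,1,1).

The boundary map ∂_2: C_2 → C_1 sends each 2-simplex [p,q,r] to [q,r] − [p,r] + [p,q]. For instance
  ∂[2,3,4] = [3,4] − [2,4] + [2,3],
  ∂[0,1,4] = [1,4] − [0,4] + [0,1].
The 10×10 boundary matrix has rank 6 and Smith normal form diag(1,1,1,1,1,1).

∂_3: C_3 → C_2 sends each 3-simplex σ to the alternating sum Σ_i (−1)^i (σ with its i-th vertex removed). For instance
  ∂[0,1,3,4] = [1,3,4] − [0,3,4] + [0,1,4] − [0,1,3],
  ∂[0,1,2,3] = [1,2,3] − [0,2,3] + [0,1,3] − [0,1,2].
The resulting 10×5 matrix has rank 4, and its Smith normal form has invariant factors (1,1,1,1).

From H_k ≅ ker(∂_k) / im(∂_{k+1}) we obtain:

  H_0: rank C_0 − rank ∂_1 = 5 − 4 = 1, and the invariant factors of ∂_1 are all 1, so H_0 ≅ Z.
  H_1: rank ker ∂_1 − rank ∂_2 = (10 − 4) − 6 = 0, and the invariant factors of ∂_2 are all 1, so H_1 ≅ 0.
  H_2: rank ker ∂_2 − rank ∂_3 = (10 − 6) − 4 = 0, and the invariant factors of ∂_3 are all 1, so H_2 ≅ 0.
  H_3: rank ker ∂_3 − rank ∂_4 = (5 − 4) − 0 = 1, and there is no ∂_4, so H_3 ≅ Z.

As a check, the Euler characteristic is 5 − 10 + 10 − 5 = 0, which agrees with 1 − 0 + 0 − 1 = 0.

H_0 = Z,  H_1 = 0,  H_2 = 0,  H_3 = Z.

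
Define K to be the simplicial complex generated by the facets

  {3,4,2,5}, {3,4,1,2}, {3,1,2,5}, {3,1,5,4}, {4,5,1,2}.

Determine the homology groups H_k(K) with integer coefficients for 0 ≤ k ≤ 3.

H_0 ≅ Z,  H_1 = 0,  H_2 = 0,  H_3 ≅ Z.

Fix the vertex order 1 < 2 < 3 < 4 < 5 and write every simplex with vertices in increasing order. Then dim K = 3 and the simplices of K are:

  0-simplices (5): [1], [2], [3], [4], [5]
  1-simplices (10): [1,2], [1,3], [1,4], [1,5], [2,3], [2,4], [2,5], [3,4], [3,5], [4,5]
  2-simplices (10): [1,2,3], [1,2,4], [1,2,5], [1,3,4], [1,3,5], [1,4,5], [2,3,4], [2,3,5], [2,4,5], [3,4,5]
  3-simplices (5): [1,2,3,4], [1,2,3,5], [1,2,4,5], [1,3,4,5], [2,3,4,5]

Hence C_0 ≅ Z^5, C_1 ≅ Z^10, C_2 ≅ Z^10, C_3 ≅ Z^5.

The boundary map ∂_1: C_1 → C_0 sends each edge [p,q] (with p < q) to q − p. For instance
  ∂[2,5] = [5] − [2].
The resulting 5×10 matrix has rank 4, and its Smith normal form has invariant factors (1,1,1,1).

∂_2: C_2 → C_1 maps a triangle to the signed sum of its edges. For instance
  ∂[1,2,4] = [2,4] − [1,4] + [1,2],
  ∂[1,2,3] = [2,3] − [1,3] + [1,2].
As a 10×10 matrix over Z this has rank 6, with invariant factors (1,1,1,1,1,1).

The boundary map ∂_3: C_3 → C_2 sends each 3-simplex σ to the alternating sum Σ_i (−1)^i (σ with its i-th vertex removed). For instance
  ∂[1,2,3,5] = [2,3,5] − [1,3,5] + [1,2,5] − [1,2,3],
  ∂[1,2,4,5] = [2,4,5] − [1,4,5] + [1,2,5] − [1,2,4].
This gives a 10×5 integer matrix of rank 4; reducing to Smith normal form yields diagonal entries (1,1,1,1).

Reading off H_k = ker ∂_k / im ∂_{k+1}:

  H_0: rank C_0 − rank ∂_1 = 5 − 4 = 1, and the invariant factors of ∂_1 are all 1, so H_0 ≅ Z.
  H_1: rank ker ∂_1 − rank ∂_2 = (10 − 4) − 6 = 0, and the invariant factors of ∂_2 are all 1, so H_1 ≅ 0.
  H_2: rank ker ∂_2 − rank ∂_3 = (10 − 6) − 4 = 0, and the invariant factors of ∂_3 are all 1, so H_2 ≅ 0.
  H_3: rank ker ∂_3 − rank ∂_4 = (5 − 4) − 0 = 1, and there is no ∂_4, so H_3 ≅ Z.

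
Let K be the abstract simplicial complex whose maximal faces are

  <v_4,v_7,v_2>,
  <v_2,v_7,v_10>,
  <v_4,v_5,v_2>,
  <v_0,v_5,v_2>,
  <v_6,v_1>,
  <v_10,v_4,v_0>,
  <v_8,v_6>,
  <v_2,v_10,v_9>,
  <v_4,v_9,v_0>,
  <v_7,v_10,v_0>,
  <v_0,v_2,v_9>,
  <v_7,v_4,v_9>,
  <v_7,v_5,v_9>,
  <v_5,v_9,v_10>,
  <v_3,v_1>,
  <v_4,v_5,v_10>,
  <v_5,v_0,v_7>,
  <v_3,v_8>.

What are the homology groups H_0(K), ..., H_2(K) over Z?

H_0 = Z^2,  H_1 = Z^3,  H_2 = Z.

Fix the vertex order v_0 < v_1 < v_2 < v_3 < v_4 < v_5 < v_6 < v_7 < v_8 < v_9 < v_10 and write every simplex with vertices in increasing order. Then dim K = 2 and the simplices of K are:

  0-simplices (11): [v_0], [v_1], [v_2], [v_3], [v_4], [v_5], [v_6], [v_7], [v_8], [v_9], [v_10]
  1-simplices (25): (25 of them)
  2-simplices (14): (14 of them)

so the chain groups are C_0 ≅ Z^11, C_1 ≅ Z^25, C_2 ≅ Z^14.

The boundary map ∂_1: C_1 → C_0 is given by ∂[p,q] = [q] − [p].
The 11×25 boundary matrix has rank 9 and Smith normal form diag(1,1,1,1,1,1,1,1,1).

The boundary map ∂_2: C_2 → C_1 sends each 2-simplex [p,q,r] to [q,r] − [p,r] + [p,q]. For instance
  ∂[v_4,v_7,v_9] = [v_7,v_9] − [v_4,v_9] + [v_4,v_7],
  ∂[v_4,v_5,v_10] = [v_5,v_10] − [v_4,v_10] + [v_4,v_5].
This gives a 25×14 integer matrix of rank 13; reducing to Smith normal form yields diagonal entries (1,1,1,1,1,1,1,1,1,1,1,1,1).

Computing H_k = (kernel of ∂_k) / (image of ∂_{k+1}):

  H_0: rank C_0 − rank ∂_1 = 11 − 9 = 2, and the invariant factors of ∂_1 are all 1, so H_0 ≅ Z^2.
  H_1: rank ker ∂_1 − rank ∂_2 = (25 − 9) − 13 = 3, and the invariant factors of ∂_2 are all 1, so H_1 ≅ Z^3.
  H_2: rank ker ∂_2 − rank ∂_3 = (14 − 13) − 0 = 1, and there is no ∂_3, so H_2 ≅ Z.

As a check, the Euler characteristic is 11 − 25 + 14 = 0, which agrees with 2 − 3 + 1 = 0.
(K is a triangulation of the disjoint union of the circle S^1 and the torus T^2.)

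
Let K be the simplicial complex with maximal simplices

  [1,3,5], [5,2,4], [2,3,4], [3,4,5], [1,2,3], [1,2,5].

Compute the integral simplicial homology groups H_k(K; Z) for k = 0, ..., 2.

Fix the vertex order 1 < 2 < 3 < 4 < 5 and write every simplex with vertices in increasing order. Then dim K = 2 and the simplices of K are:

  0-simplices (5): [1], [2], [3], [4], [5]
  1-simplices (9): [1,2], [1,3], [1,5], [2,3], [2,4], [2,5], [3,4], [3,5], [4,5]
  2-simplices (6): [1,2,3], [1,2,5], [1,3,5], [2,3,4], [2,4,5], [3,4,5]

so the chain groups are C_0 ≅ Z^5, C_1 ≅ Z^9, C_2 ≅ Z^6.

∂_1: C_1 → C_0 maps an edge to its endpoints' difference, ∂[p,q] = q − p. For instance
  ∂[1,5] = [5] − [1].
The resulting 5×9 matrix has rank 4, and its Smith normal form has invariant factors (1,1,1,1).

∂_2: C_2 → C_1 maps a triangle to the signed sum of its edges. For instance
  ∂[1,3,5] = [3,5] − [1,5] + [1,3],
  ∂[3,4,5] = [4,5] − [3,5] + [3,4].
The 9×6 boundary matrix has rank 5 and Smith normal form diag(1,1,1,1,1).

Now H_k = ker ∂_k / im ∂_{k+1}, so:

  H_0: rank C_0 − rank ∂_1 = 5 − 4 = 1, and the invariant factors of ∂_1 are all 1, so H_0 = Z.
  H_1: rank ker ∂_1 − rank ∂_2 = (9 − 4) − 5 = 0, and the invariant factors of ∂_2 are all 1, so H_1 = 0.
  H_2: rank ker ∂_2 − rank ∂_3 = (6 − 5) − 0 = 1, and there is no ∂_3, so H_2 = Z.

(K is a triangulation of the 2-sphere S^2.)

H_0 ≅ Z,  H_1 = 0,  H_2 ≅ Z.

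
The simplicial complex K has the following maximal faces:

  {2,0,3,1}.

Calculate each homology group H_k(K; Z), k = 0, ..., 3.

H_0 ≅ Z,  H_1 = 0,  H_2 = 0,  H_3 = 0.

Fix the vertex order 0 < 1 < 2 < 3 and write every simplex with vertices in increasing order. Then dim K = 3 and the simplices of K are:

  0-simplices (4): [0], [1], [2], [3]
  1-simplices (6): [0,1], [0,2], [0,3], [1,2], [1,3], [2,3]
  2-simplices (4): [0,1,2], [0,1,3], [0,2,3], [1,2,3]
  3-simplices (1): [0,1,2,3]

giving chain groups C_0 ≅ Z^4, C_1 ≅ Z^6, C_2 ≅ Z^4, C_3 ≅ Z^1.

∂_1: C_1 → C_0 sends each edge [p,q] (with p < q) to q − p.
The resulting 4×6 matrix has rank 3, and its Smith normal form has invariant factors (1,1,1).

The boundary map ∂_2: C_2 → C_1 maps a triangle to the signed sum of its edges. For instance
  ∂[1,2,3] = [2,3] − [1,3] + [1,2],
  ∂[0,1,2] = [1,2] − [0,2] + [0,1].
The 6×4 boundary matrix has rank 3 and Smith normal form diag(1,1,1).

The boundary map ∂_3: C_3 → C_2 sends each 3-simplex σ to the alternating sum Σ_i (−1)^i (σ with its i-th vertex removed). For instance
  ∂[0,1,2,3] = [1,2,3] − [0,2,3] + [0,1,3] − [0,1,2].
This gives a 4×1 integer matrix of rank 1; reducing to Smith normal form yields diagonal entries (1).

From H_k ≅ ker(∂_k) / im(∂_{k+1}) we obtain:

  H_0: rank C_0 − rank ∂_1 = 4 − 3 = 1, and the invariant factors of ∂_1 are all 1, so H_0 ≅ Z.
  H_1: rank ker ∂_1 − rank ∂_2 = (6 − 3) − 3 = 0, and the invariant factors of ∂_2 are all 1, so H_1 ≅ 0.
  H_2: rank ker ∂_2 − rank ∂_3 = (4 − 3) − 1 = 0, and the invariant factors of ∂_3 are all 1, so H_2 ≅ 0.
  H_3: rank ker ∂_3 − rank ∂_4 = (1 − 1) − 0 = 0, and there is no ∂_4, so H_3 ≅ 0.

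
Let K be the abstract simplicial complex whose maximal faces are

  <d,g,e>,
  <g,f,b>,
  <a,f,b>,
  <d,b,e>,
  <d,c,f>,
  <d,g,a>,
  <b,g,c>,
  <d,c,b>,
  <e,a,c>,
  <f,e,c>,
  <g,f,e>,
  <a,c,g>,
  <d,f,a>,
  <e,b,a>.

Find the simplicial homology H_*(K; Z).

H_0 ≅ Z,  H_1 ≅ Z^2,  H_2 ≅ Z.

Take the total order a < b < c < d < e < f < g on the vertex set. Then K (dimension 2) consists of the simplices:

  0-simplices (7): a, b, c, d, e, f, g
  1-simplices (21): ab, ac, ad, ae, af, ag, bc, bd, be, bf, bg, cd, ce, cf, cg, de, df, dg, ef, eg, fg
  2-simplices (14): abe, abf, ace, acg, adf, adg, bcd, bcg, bde, bfg, cdf, cef, deg, efg

so the chain groups are C_0 ≅ Z^7, C_1 ≅ Z^21, C_2 ≅ Z^14.

Boundary ∂_1: C_1 → C_0 sends each edge [p,q] (with p < q) to q − p.
The 7×21 boundary matrix has rank 6 and Smith normal form diag(1,1,1,1,1,1).

∂_2: C_2 → C_1 maps a triangle to the signed sum of its edges. For instance
  ∂abf = bf − af + ab,
  ∂abe = be − ae + ab.
The resulting 21×14 matrix has rank 13, and its Smith normal form has invariant factors (1,1,1,1,1,1,1,1,1,1,1,1,1).

From H_k ≅ ker(∂_k) / im(∂_{k+1}) we obtain:

  H_0: rank C_0 − rank ∂_1 = 7 − 6 = 1, and the invariant factors of ∂_1 are all 1, so H_0 ≅ Z.
  H_1: rank ker ∂_1 − rank ∂_2 = (21 − 6) − 13 = 2, and the invariant factors of ∂_2 are all 1, so H_1 ≅ Z^2.
  H_2: rank ker ∂_2 − rank ∂_3 = (14 − 13) − 0 = 1, and there is no ∂_3, so H_2 ≅ Z.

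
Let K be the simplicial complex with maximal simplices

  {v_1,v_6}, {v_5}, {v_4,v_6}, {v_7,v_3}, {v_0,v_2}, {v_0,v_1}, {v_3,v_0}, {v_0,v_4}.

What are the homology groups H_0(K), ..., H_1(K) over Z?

H_0 ≅ Z^2,  H_1 ≅ Z.

We work with the vertex ordering v_0 < v_1 < v_2 < v_3 < v_4 < v_5 < v_6 < v_7. The simplices of K, each written with vertices in increasing order, are:

  0-simplices (8): [v_0], [v_1], [v_2], [v_3], [v_4], [v_5], [v_6], [v_7]
  1-simplices (7): [v_0,v_1], [v_0,v_2], [v_0,v_3], [v_0,v_4], [v_1,v_6], [v_3,v_7], [v_4,v_6]

Hence C_0 ≅ Z^8, C_1 ≅ Z^7.

The boundary map ∂_1: C_1 → C_0 maps an edge to its endpoints' difference, ∂[p,q] = q − p. For instance
  ∂[v_4,v_6] = [v_6] − [v_4].
The resulting 8×7 matrix has rank 6, and its Smith normal form has invariant factors (1,1,1,1,1,1).

Now H_k = ker ∂_k / im ∂_{k+1}, so:

  H_0: rank C_0 − rank ∂_1 = 8 − 6 = 2, and the invariant factors of ∂_1 are all 1, so H_0 ≅ Z^2.
  H_1: rank ker ∂_1 − rank ∂_2 = (7 − 6) − 0 = 1, and there is no ∂_2, so H_1 ≅ Z.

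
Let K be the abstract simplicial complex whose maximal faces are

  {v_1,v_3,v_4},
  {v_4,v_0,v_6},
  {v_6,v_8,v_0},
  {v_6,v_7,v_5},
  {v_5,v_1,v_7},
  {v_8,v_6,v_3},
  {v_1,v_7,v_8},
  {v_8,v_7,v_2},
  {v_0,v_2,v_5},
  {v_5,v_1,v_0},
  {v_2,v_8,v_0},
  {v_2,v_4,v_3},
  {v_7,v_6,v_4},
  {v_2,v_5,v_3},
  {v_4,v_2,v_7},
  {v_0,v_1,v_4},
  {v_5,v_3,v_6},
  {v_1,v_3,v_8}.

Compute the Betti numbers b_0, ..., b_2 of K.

b_0 = 1, b_1 = 2, b_2 = 1.

Order the vertices as v_0 < v_1 < v_2 < v_3 < v_4 < v_5 < v_6 < v_7 < v_8. Listing each simplex with vertices in this order, K has dimension 2 with simplices:

  0-simplices (9): [v_0], [v_1], [v_2], [v_3], [v_4], [v_5], [v_6], [v_7], [v_8]
  1-simplices (27): (27 of them)
  2-simplices (18): (18 of them)

Hence C_0 ≅ Z^9, C_1 ≅ Z^27, C_2 ≅ Z^18.

Boundary ∂_1: C_1 → C_0 is given by ∂[p,q] = [q] − [p].
As a 9×27 matrix over Z this has rank 8, with invariant factors (1,1,1,1,1,1,1,1).

Boundary ∂_2: C_2 → C_1 sends each 2-simplex [p,q,r] to [q,r] − [p,r] + [p,q]. For instance
  ∂[v_0,v_6,v_8] = [v_6,v_8] − [v_0,v_8] + [v_0,v_6],
  ∂[v_1,v_5,v_7] = [v_5,v_7] − [v_1,v_7] + [v_1,v_5].
As a 27×18 matrix over Z this has rank 17, with invariant factors (1,1,1,1,1,1,1,1,1,1,1,1,1,1,1,1,1).

Now H_k = ker ∂_k / im ∂_{k+1}, so:

  H_0: rank C_0 − rank ∂_1 = 9 − 8 = 1, and the invariant factors of ∂_1 are all 1, so H_0 ≅ Z.
  H_1: rank ker ∂_1 − rank ∂_2 = (27 − 8) − 17 = 2, and the invariant factors of ∂_2 are all 1, so H_1 ≅ Z^2.
  H_2: rank ker ∂_2 − rank ∂_3 = (18 − 17) − 0 = 1, and there is no ∂_3, so H_2 ≅ Z.

As a check, the Euler characteristic is 9 − 27 + 18 = 0, which agrees with 1 − 2 + 1 = 0.

Hence the Betti numbers are b_0 = 1, b_1 = 2, b_2 = 1.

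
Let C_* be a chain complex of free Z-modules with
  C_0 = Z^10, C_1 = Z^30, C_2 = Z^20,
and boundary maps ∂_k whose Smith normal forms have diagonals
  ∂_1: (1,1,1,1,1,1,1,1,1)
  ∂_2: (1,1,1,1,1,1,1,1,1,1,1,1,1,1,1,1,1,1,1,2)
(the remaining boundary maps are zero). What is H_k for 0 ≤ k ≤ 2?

H_0: b_0 = 10 − 0 − 9 = 1; torsion from ∂_1 factors > 1: none. So H_0 = Z.
H_1: b_1 = 30 − 9 − 20 = 1; torsion from ∂_2 factors > 1: [2]. So H_1 = Z ⊕ Z/2.
H_2: b_2 = 20 − 20 − 0 = 0; torsion from ∂_3 factors > 1: none. So H_2 = 0.

H_0 = Z,  H_1 = Z ⊕ Z/2,  H_2 = 0.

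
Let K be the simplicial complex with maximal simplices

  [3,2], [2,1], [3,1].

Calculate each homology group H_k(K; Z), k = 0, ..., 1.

H_0 ≅ Z,  H_1 ≅ Z.

Order the vertices as 1 < 2 < 3. Listing each simplex with vertices in this order, K has dimension 1 with simplices:

  0-simplices (3): [1], [2], [3]
  1-simplices (3): [1,2], [1,3], [2,3]

Hence C_0 ≅ Z^3, C_1 ≅ Z^3.

Boundary ∂_1: C_1 → C_0 maps an edge to its endpoints' difference, ∂[p,q] = q − p.
The 3×3 boundary matrix has rank 2 and Smith normal form diag(1,1).

Reading off H_k = ker ∂_k / im ∂_{k+1}:

  H_0: rank C_0 − rank ∂_1 = 3 − 2 = 1, and the invariant factors of ∂_1 are all 1, so H_0 ≅ Z.
  H_1: rank ker ∂_1 − rank ∂_2 = (3 − 2) − 0 = 1, and there is no ∂_2, so H_1 ≅ Z.

(K is a triangulation of the circle S^1.)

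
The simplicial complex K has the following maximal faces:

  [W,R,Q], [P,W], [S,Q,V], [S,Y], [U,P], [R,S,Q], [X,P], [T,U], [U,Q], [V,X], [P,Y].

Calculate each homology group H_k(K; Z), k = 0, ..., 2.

Fix the vertex order P < Q < R < S < T < U < V < W < X < Y and write every simplex with vertices in increasing order. Then dim K = 2 and the simplices of K are:

  0-simplices (10): P, Q, R, S, T, U, V, W, X, Y
  1-simplices (15): PU, PW, PX, PY, QR, QS, QU, QV, QW, RS, RW, SV, SY, TU, VX
  2-simplices (3): QRS, QRW, QSV

so the chain groups are C_0 ≅ Z^10, C_1 ≅ Z^15, C_2 ≅ Z^3.

∂_1: C_1 → C_0 sends each edge [p,q] (with p < q) to q − p. For instance
  ∂QS = S − Q.
This gives a 10×15 integer matrix of rank 9; reducing to Smith normal form yields diagonal entries (1,1,1,1,1,1,1,1,1).

The boundary map ∂_2: C_2 → C_1 acts by ∂[p,q,r] = [q,r] − [p,r] + [p,q]. For instance
  ∂QSV = SV − QV + QS,
  ∂QRW = RW − QW + QR.
As a 15×3 matrix over Z this has rank 3, with invariant factors (1,1,1).

From H_k ≅ ker(∂_k) / im(∂_{k+1}) we obtain:

  H_0: rank C_0 − rank ∂_1 = 10 − 9 = 1, and the invariant factors of ∂_1 are all 1, so H_0 ≅ Z.
  H_1: rank ker ∂_1 − rank ∂_2 = (15 − 9) − 3 = 3, and the invariant factors of ∂_2 are all 1, so H_1 ≅ Z^3.
  H_2: rank ker ∂_2 − rank ∂_3 = (3 − 3) − 0 = 0, and there is no ∂_3, so H_2 ≅ 0.

H_0 = Z,  H_1 = Z^3,  H_2 = 0.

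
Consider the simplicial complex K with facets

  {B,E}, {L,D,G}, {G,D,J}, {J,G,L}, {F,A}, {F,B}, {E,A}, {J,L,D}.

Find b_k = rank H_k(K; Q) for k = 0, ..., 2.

Take the total order A < B < D < E < F < G < J < L on the vertex set. Then K (dimension 2) consists of the simplices:

  0-simplices (8): A, B, D, E, F, G, J, L
  1-simplices (10): AE, AF, BE, BF, DG, DJ, DL, GJ, GL, JL
  2-simplices (4): DGJ, DGL, DJL, GJL

so the chain groups are C_0 ≅ Z^8, C_1 ≅ Z^10, C_2 ≅ Z^4.

Boundary ∂_1: C_1 → C_0 sends each edge [p,q] (with p < q) to q − p. For instance
  ∂DL = L − D.
The 8×10 boundary matrix has rank 6 and Smith normal form diag(1,1,1,1,1,1).

Boundary ∂_2: C_2 → C_1 sends each 2-simplex [p,q,r] to [q,r] − [p,r] + [p,q]. For instance
  ∂GJL = JL − GL + GJ,
  ∂DGL = GL − DL + DG.
This gives a 10×4 integer matrix of rank 3; reducing to Smith normal form yields diagonal entries (1,1,1).

Reading off H_k = ker ∂_k / im ∂_{k+1}:

  H_0: rank C_0 − rank ∂_1 = 8 − 6 = 2, and the invariant factors of ∂_1 are all 1, so H_0 ≅ Z^2.
  H_1: rank ker ∂_1 − rank ∂_2 = (10 − 6) − 3 = 1, and the invariant factors of ∂_2 are all 1, so H_1 ≅ Z.
  H_2: rank ker ∂_2 − rank ∂_3 = (4 − 3) − 0 = 1, and there is no ∂_3, so H_2 ≅ Z.

Hence the Betti numbers are b_0 = 2, b_1 = 1, b_2 = 1.

b_0 = 2, b_1 = 1, b_2 = 1.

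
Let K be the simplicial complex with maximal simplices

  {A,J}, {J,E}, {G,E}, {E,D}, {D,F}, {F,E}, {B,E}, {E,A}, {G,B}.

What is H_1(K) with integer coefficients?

Take the total order A < B < D < E < F < G < J on the vertex set. Then K (dimension 1) consists of the simplices:

  0-simplices (7): A, B, D, E, F, G, J
  1-simplices (9): AE, AJ, BE, BG, DE, DF, EF, EG, EJ

Hence C_0 ≅ Z^7, C_1 ≅ Z^9.

The boundary map ∂_1: C_1 → C_0 sends each edge [p,q] (with p < q) to q − p. For instance
  ∂AJ = J − A.
This gives a 7×9 integer matrix of rank 6; reducing to Smith normal form yields diagonal entries (1,1,1,1,1,1).

From H_k ≅ ker(∂_k) / im(∂_{k+1}) we obtain:

  H_1: rank ker ∂_1 − rank ∂_2 = (9 − 6) − 0 = 3, and there is no ∂_2, so H_1 = Z^3.

H_1 ≅ Z^3.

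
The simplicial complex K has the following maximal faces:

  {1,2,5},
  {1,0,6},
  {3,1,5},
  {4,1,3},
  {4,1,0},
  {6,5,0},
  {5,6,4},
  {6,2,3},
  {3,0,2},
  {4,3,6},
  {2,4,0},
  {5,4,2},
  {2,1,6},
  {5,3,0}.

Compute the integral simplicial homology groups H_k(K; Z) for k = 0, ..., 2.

H_0 ≅ Z,  H_1 ≅ Z^2,  H_2 ≅ Z.

Order the vertices as 0 < 1 < 2 < 3 < 4 < 5 < 6. Listing each simplex with vertices in this order, K has dimension 2 with simplices:

  0-simplices (7): [0], [1], [2], [3], [4], [5], [6]
  1-simplices (21): [0,1], [0,2], [0,3], [0,4], [0,5], [0,6], [1,2], [1,3], [1,4], [1,5], [1,6], [2,3], [2,4], [2,5], [2,6], [3,4], [3,5], [3,6], [4,5], [4,6], [5,6]
  2-simplices (14): [0,1,4], [0,1,6], [0,2,3], [0,2,4], [0,3,5], [0,5,6], [1,2,5], [1,2,6], [1,3,4], [1,3,5], [2,3,6], [2,4,5], [3,4,6], [4,5,6]

so the chain groups are C_0 ≅ Z^7, C_1 ≅ Z^21, C_2 ≅ Z^14.

∂_1: C_1 → C_0 is given by ∂[p,q] = [q] − [p]. For instance
  ∂[1,5] = [5] − [1].
This gives a 7×21 integer matrix of rank 6; reducing to Smith normal form yields diagonal entries (1,1,1,1,1,1).

Boundary ∂_2: C_2 → C_1 acts by ∂[p,q,r] = [q,r] − [p,r] + [p,q]. For instance
  ∂[1,3,4] = [3,4] − [1,4] + [1,3],
  ∂[0,1,4] = [1,4] − [0,4] + [0,1].
This gives a 21×14 integer matrix of rank 13; reducing to Smith normal form yields diagonal entries (1,1,1,1,1,1,1,1,1,1,1,1,1).

Computing H_k = (kernel of ∂_k) / (image of ∂_{k+1}):

  H_0: rank C_0 − rank ∂_1 = 7 − 6 = 1, and the invariant factors of ∂_1 are all 1, so H_0 = Z.
  H_1: rank ker ∂_1 − rank ∂_2 = (21 − 6) − 13 = 2, and the invariant factors of ∂_2 are all 1, so H_1 = Z^2.
  H_2: rank ker ∂_2 − rank ∂_3 = (14 − 13) − 0 = 1, and there is no ∂_3, so H_2 = Z.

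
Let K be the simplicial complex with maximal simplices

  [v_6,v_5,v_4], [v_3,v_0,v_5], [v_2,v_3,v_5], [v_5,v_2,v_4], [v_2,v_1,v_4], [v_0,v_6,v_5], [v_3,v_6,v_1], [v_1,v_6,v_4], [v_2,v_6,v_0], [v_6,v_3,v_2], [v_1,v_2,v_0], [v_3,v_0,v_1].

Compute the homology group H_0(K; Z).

Take the total order v_0 < v_1 < v_2 < v_3 < v_4 < v_5 < v_6 on the vertex set. Then K (dimension 2) consists of the simplices:

  0-simplices (7): [v_0], [v_1], [v_2], [v_3], [v_4], [v_5], [v_6]
  1-simplices (18): (18 of them)
  2-simplices (12): (12 of them)

so the chain groups are C_0 ≅ Z^7, C_1 ≅ Z^18, C_2 ≅ Z^12.

∂_1: C_1 → C_0 is given by ∂[p,q] = [q] − [p].
As a 7×18 matrix over Z this has rank 6, with invariant factors (1,1,1,1,1,1).

Boundary ∂_2: C_2 → C_1 acts by ∂[p,q,r] = [q,r] − [p,r] + [p,q]. For instance
  ∂[v_1,v_3,v_6] = [v_3,v_6] − [v_1,v_6] + [v_1,v_3],
  ∂[v_0,v_3,v_5] = [v_3,v_5] − [v_0,v_5] + [v_0,v_3].
The 18×12 boundary matrix has rank 12 and Smith normal form diag(1,1,1,1,1,1,1,1,1,1,1,2).

Computing H_k = (kernel of ∂_k) / (image of ∂_{k+1}):

  H_0: rank C_0 − rank ∂_1 = 7 − 6 = 1, and the invariant factors of ∂_1 are all 1, so H_0 ≅ Z.

(K is a triangulation of the real projective plane RP^2.)

H_0 ≅ Z.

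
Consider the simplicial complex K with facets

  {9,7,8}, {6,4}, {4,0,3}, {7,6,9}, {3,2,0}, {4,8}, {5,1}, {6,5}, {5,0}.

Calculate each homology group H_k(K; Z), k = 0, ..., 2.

H_0 ≅ Z,  H_1 ≅ Z^2,  H_2 = 0.

Fix the vertex order 0 < 1 < 2 < 3 < 4 < 5 < 6 < 7 < 8 < 9 and write every simplex with vertices in increasing order. Then dim K = 2 and the simplices of K are:

  0-simplices (10): [0], [1], [2], [3], [4], [5], [6], [7], [8], [9]
  1-simplices (15): [0,2], [0,3], [0,4], [0,5], [1,5], [2,3], [3,4], [4,6], [4,8], [5,6], [6,7], [6,9], [7,8], [7,9], [8,9]
  2-simplices (4): [0,2,3], [0,3,4], [6,7,9], [7,8,9]

Hence C_0 ≅ Z^10, C_1 ≅ Z^15, C_2 ≅ Z^4.

The boundary map ∂_1: C_1 → C_0 is given by ∂[p,q] = [q] − [p].
This gives a 10×15 integer matrix of rank 9; reducing to Smith normal form yields diagonal entries (1,1,1,1,1,1,1,1,1).

∂_2: C_2 → C_1 sends each 2-simplex [p,q,r] to [q,r] − [p,r] + [p,q]. For instance
  ∂[6,7,9] = [7,9] − [6,9] + [6,7],
  ∂[0,3,4] = [3,4] − [0,4] + [0,3].
This gives a 15×4 integer matrix of rank 4; reducing to Smith normal form yields diagonal entries (1,1,1,1).

Computing H_k = (kernel of ∂_k) / (image of ∂_{k+1}):

  H_0: rank C_0 − rank ∂_1 = 10 − 9 = 1, and the invariant factors of ∂_1 are all 1, so H_0 ≅ Z.
  H_1: rank ker ∂_1 − rank ∂_2 = (15 − 9) − 4 = 2, and the invariant factors of ∂_2 are all 1, so H_1 ≅ Z^2.
  H_2: rank ker ∂_2 − rank ∂_3 = (4 − 4) − 0 = 0, and there is no ∂_3, so H_2 ≅ 0.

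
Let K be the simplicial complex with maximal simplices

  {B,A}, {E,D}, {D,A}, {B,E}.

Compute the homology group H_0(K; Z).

We work with the vertex ordering A < B < D < E. The simplices of K, each written with vertices in increasing order, are:

  0-simplices (4): A, B, D, E
  1-simplices (4): AB, AD, BE, DE

Hence C_0 ≅ Z^4, C_1 ≅ Z^4.

∂_1: C_1 → C_0 maps an edge to its endpoints' difference, ∂[p,q] = q − p.
The resulting 4×4 matrix has rank 3, and its Smith normal form has invariant factors (1,1,1).

From H_k ≅ ker(∂_k) / im(∂_{k+1}) we obtain:

  H_0: rank C_0 − rank ∂_1 = 4 − 3 = 1, and the invariant factors of ∂_1 are all 1, so H_0 ≅ Z.

H_0 = Z.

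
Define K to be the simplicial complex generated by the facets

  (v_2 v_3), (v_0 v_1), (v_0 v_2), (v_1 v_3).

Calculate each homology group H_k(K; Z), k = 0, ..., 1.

H_0 ≅ Z,  H_1 ≅ Z.

K has 4 vertices, 4 edges.
rank ∂_0 = 0, rank ∂_1 = 3 ⇒ b_0 = 4 − 0 − 3 = 1; all invariant factors of ∂_1 are 1 so no torsion. So H_0 = Z.
rank ∂_1 = 3, rank ∂_2 = 0 ⇒ b_1 = 4 − 3 − 0 = 1. So H_1 = Z.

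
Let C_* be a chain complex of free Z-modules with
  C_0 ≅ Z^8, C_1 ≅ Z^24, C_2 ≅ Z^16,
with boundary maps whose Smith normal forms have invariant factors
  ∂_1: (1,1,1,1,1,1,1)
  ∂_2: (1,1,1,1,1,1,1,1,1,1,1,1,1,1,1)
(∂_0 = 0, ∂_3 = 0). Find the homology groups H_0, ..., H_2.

H_0: b_0 = 8 − 0 − 7 = 1; torsion from ∂_1 factors > 1: none. So H_0 = Z.
H_1: b_1 = 24 − 7 − 15 = 2; torsion from ∂_2 factors > 1: none. So H_1 = Z^2.
H_2: b_2 = 16 − 15 − 0 = 1; torsion from ∂_3 factors > 1: none. So H_2 = Z.

H_0 = Z,  H_1 = Z^2,  H_2 = Z.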